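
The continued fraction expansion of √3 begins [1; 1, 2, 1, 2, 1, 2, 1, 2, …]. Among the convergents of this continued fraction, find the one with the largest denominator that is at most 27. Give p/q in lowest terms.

26/15

List convergents until the denominator exceeds the bound:
a_0 = 1: 1/1  (≤ bound)
a_1 = 1: 2/1  (≤ bound)
a_2 = 2: 5/3  (≤ bound)
a_3 = 1: 7/4  (≤ bound)
a_4 = 2: 19/11  (≤ bound)
a_5 = 1: 26/15  (≤ bound)
a_6 = 2: 71/41  (> 27, stop)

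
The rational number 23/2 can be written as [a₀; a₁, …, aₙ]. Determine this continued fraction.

[11; 2]

⌊23/2⌋ = 11, remainder 1
⌊2/1⌋ = 2, remainder 0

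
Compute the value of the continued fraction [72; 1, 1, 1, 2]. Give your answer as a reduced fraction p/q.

581/8

Start with 2.
1 + 1/(2/1) = 1 + 1/2 = 3/2
1 + 1/(3/2) = 1 + 2/3 = 5/3
1 + 1/(5/3) = 1 + 3/5 = 8/5
72 + 1/(8/5) = 72 + 5/8 = 581/8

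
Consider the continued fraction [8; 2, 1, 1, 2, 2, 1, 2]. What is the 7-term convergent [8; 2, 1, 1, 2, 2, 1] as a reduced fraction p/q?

a_0 = 8: 8/1
a_1 = 2: 17/2
a_2 = 1: 25/3
a_3 = 1: 42/5
a_4 = 2: 109/13
a_5 = 2: 260/31
a_6 = 1: 369/44

369/44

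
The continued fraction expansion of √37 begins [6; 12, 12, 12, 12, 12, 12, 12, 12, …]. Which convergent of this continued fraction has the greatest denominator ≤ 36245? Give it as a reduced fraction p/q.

128766/21169

a_0 = 6: 6/1  (≤ bound)
a_1 = 12: 73/12  (≤ bound)
a_2 = 12: 882/145  (≤ bound)
a_3 = 12: 10657/1752  (≤ bound)
a_4 = 12: 128766/21169  (≤ bound)
a_5 = 12: 1555849/255780  (> 36245, stop)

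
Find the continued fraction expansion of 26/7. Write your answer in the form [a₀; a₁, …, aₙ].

26 ÷ 7 → quotient 3, remainder 5
7 ÷ 5 → quotient 1, remainder 2
5 ÷ 2 → quotient 2, remainder 1
2 ÷ 1 → quotient 2, remainder 0

[3; 1, 2, 2]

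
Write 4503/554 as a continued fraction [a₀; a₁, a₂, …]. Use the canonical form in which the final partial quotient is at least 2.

4503 ÷ 554 → quotient 8, remainder 71
554 ÷ 71 → quotient 7, remainder 57
71 ÷ 57 → quotient 1, remainder 14
57 ÷ 14 → quotient 4, remainder 1
14 ÷ 1 → quotient 14, remainder 0

[8; 7, 1, 4, 14]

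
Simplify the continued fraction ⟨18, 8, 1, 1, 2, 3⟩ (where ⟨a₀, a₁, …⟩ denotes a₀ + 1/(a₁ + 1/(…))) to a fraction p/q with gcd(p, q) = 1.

2645/146

a_0 = 18: 18/1
a_1 = 8: 145/8
a_2 = 1: 163/9
a_3 = 1: 308/17
a_4 = 2: 779/43
a_5 = 3: 2645/146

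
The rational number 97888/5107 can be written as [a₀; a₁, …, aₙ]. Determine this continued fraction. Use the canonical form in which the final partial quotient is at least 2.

Repeatedly divide and take the remainder:
97888 = 19·5107 + 855, so a_0 = 19
5107 = 5·855 + 832, so a_1 = 5
855 = 1·832 + 23, so a_2 = 1
832 = 36·23 + 4, so a_3 = 36
23 = 5·4 + 3, so a_4 = 5
4 = 1·3 + 1, so a_5 = 1
3 = 3·1 + 0, so a_6 = 3

[19; 5, 1, 36, 5, 1, 3]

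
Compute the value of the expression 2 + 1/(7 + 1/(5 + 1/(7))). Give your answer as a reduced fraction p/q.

554/259

a_0 = 2: 2/1
a_1 = 7: 15/7
a_2 = 5: 77/36
a_3 = 7: 554/259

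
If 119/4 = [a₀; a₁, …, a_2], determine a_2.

3

119 = 29·4 + 3, so a_0 = 29
4 = 1·3 + 1, so a_1 = 1
3 = 3·1 + 0, so a_2 = 3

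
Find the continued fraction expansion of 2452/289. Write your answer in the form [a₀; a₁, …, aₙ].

[8; 2, 15, 1, 1, 4]

2452 ÷ 289 → quotient 8, remainder 140
289 ÷ 140 → quotient 2, remainder 9
140 ÷ 9 → quotient 15, remainder 5
9 ÷ 5 → quotient 1, remainder 4
5 ÷ 4 → quotient 1, remainder 1
4 ÷ 1 → quotient 4, remainder 0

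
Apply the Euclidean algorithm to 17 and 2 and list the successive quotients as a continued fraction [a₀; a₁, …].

[8; 2]

⌊17/2⌋ = 8, remainder 1
⌊2/1⌋ = 2, remainder 0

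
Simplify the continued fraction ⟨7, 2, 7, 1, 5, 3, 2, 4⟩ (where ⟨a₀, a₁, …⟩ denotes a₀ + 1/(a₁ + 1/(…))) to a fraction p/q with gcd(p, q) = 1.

24300/3253

Collapse the nested fraction from the inside out:
Start with 4.
2 + 1/(4/1) = 2 + 1/4 = 9/4
3 + 1/(9/4) = 3 + 4/9 = 31/9
5 + 1/(31/9) = 5 + 9/31 = 164/31
1 + 1/(164/31) = 1 + 31/164 = 195/164
7 + 1/(195/164) = 7 + 164/195 = 1529/195
2 + 1/(1529/195) = 2 + 195/1529 = 3253/1529
7 + 1/(3253/1529) = 7 + 1529/3253 = 24300/3253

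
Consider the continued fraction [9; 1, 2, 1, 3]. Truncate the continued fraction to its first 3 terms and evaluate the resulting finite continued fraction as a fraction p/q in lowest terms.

Build up convergents one term at a time:
a_0 = 9: 9/1
a_1 = 1: 10/1
a_2 = 2: 29/3

29/3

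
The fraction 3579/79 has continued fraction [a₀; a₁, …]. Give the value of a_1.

3579 = 45·79 + 24, so a_0 = 45
79 = 3·24 + 7, so a_1 = 3

3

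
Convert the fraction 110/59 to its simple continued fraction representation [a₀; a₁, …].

[1; 1, 6, 2, 1, 2]

⌊110/59⌋ = 1, remainder 51
⌊59/51⌋ = 1, remainder 8
⌊51/8⌋ = 6, remainder 3
⌊8/3⌋ = 2, remainder 2
⌊3/2⌋ = 1, remainder 1
⌊2/1⌋ = 2, remainder 0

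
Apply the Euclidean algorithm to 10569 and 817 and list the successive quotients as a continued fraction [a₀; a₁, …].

[12; 1, 14, 1, 2, 2, 7]

⌊10569/817⌋ = 12, remainder 765
⌊817/765⌋ = 1, remainder 52
⌊765/52⌋ = 14, remainder 37
⌊52/37⌋ = 1, remainder 15
⌊37/15⌋ = 2, remainder 7
⌊15/7⌋ = 2, remainder 1
⌊7/1⌋ = 7, remainder 0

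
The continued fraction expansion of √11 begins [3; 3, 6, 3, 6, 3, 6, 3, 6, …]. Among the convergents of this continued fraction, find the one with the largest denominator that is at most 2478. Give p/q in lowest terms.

3970/1197

a_0 = 3: 3/1  (≤ bound)
a_1 = 3: 10/3  (≤ bound)
a_2 = 6: 63/19  (≤ bound)
a_3 = 3: 199/60  (≤ bound)
a_4 = 6: 1257/379  (≤ bound)
a_5 = 3: 3970/1197  (≤ bound)
a_6 = 6: 25077/7561  (> 2478, stop)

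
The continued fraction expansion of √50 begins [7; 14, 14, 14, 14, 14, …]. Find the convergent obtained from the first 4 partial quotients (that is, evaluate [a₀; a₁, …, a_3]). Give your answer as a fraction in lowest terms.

19601/2772

Start with 14.
14 + 1/(14/1) = 14 + 1/14 = 197/14
14 + 1/(197/14) = 14 + 14/197 = 2772/197
7 + 1/(2772/197) = 7 + 197/2772 = 19601/2772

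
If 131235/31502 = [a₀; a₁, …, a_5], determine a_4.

⌊131235/31502⌋ = 4, remainder 5227
⌊31502/5227⌋ = 6, remainder 140
⌊5227/140⌋ = 37, remainder 47
⌊140/47⌋ = 2, remainder 46
⌊47/46⌋ = 1, remainder 1

1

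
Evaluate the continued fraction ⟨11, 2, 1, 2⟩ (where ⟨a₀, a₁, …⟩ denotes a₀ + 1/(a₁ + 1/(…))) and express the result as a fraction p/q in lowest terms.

91/8

Work from the innermost term outward:
Start with 2.
1 + 1/(2/1) = 1 + 1/2 = 3/2
2 + 1/(3/2) = 2 + 2/3 = 8/3
11 + 1/(8/3) = 11 + 3/8 = 91/8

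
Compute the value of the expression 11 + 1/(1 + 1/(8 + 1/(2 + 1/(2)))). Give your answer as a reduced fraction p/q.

559/47

Start with 2.
2 + 1/(2/1) = 2 + 1/2 = 5/2
8 + 1/(5/2) = 8 + 2/5 = 42/5
1 + 1/(42/5) = 1 + 5/42 = 47/42
11 + 1/(47/42) = 11 + 42/47 = 559/47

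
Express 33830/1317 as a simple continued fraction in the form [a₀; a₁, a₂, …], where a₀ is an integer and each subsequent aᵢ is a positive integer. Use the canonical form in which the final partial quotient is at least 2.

[25; 1, 2, 5, 11, 1, 1, 3]

Apply division with remainder until the remainder is 0:
⌊33830/1317⌋ = 25, remainder 905
⌊1317/905⌋ = 1, remainder 412
⌊905/412⌋ = 2, remainder 81
⌊412/81⌋ = 5, remainder 7
⌊81/7⌋ = 11, remainder 4
⌊7/4⌋ = 1, remainder 3
⌊4/3⌋ = 1, remainder 1
⌊3/1⌋ = 3, remainder 0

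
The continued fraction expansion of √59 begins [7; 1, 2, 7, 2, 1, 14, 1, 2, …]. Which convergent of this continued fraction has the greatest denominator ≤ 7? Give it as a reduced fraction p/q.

a_0 = 7: 7/1  (≤ bound)
a_1 = 1: 8/1  (≤ bound)
a_2 = 2: 23/3  (≤ bound)
a_3 = 7: 169/22  (> 7, stop)

23/3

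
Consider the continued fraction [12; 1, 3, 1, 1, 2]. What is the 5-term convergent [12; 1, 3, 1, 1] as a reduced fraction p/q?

Start with 1.
1 + 1/(1/1) = 1 + 1/1 = 2/1
3 + 1/(2/1) = 3 + 1/2 = 7/2
1 + 1/(7/2) = 1 + 2/7 = 9/7
12 + 1/(9/7) = 12 + 7/9 = 115/9

115/9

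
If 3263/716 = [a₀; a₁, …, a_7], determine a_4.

Repeatedly divide and take the remainder:
3263 ÷ 716 → quotient 4, remainder 399
716 ÷ 399 → quotient 1, remainder 317
399 ÷ 317 → quotient 1, remainder 82
317 ÷ 82 → quotient 3, remainder 71
82 ÷ 71 → quotient 1, remainder 11

1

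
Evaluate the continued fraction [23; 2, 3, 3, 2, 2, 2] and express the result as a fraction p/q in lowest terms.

7288/311

a_0 = 23: 23/1
a_1 = 2: 47/2
a_2 = 3: 164/7
a_3 = 3: 539/23
a_4 = 2: 1242/53
a_5 = 2: 3023/129
a_6 = 2: 7288/311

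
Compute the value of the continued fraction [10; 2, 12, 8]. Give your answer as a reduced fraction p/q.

2117/202

Build up convergents one term at a time:
a_0 = 10: 10/1
a_1 = 2: 21/2
a_2 = 12: 262/25
a_3 = 8: 2117/202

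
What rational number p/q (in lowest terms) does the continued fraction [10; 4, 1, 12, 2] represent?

Starting at the tail and folding back:
Start with 2.
12 + 1/(2/1) = 12 + 1/2 = 25/2
1 + 1/(25/2) = 1 + 2/25 = 27/25
4 + 1/(27/25) = 4 + 25/27 = 133/27
10 + 1/(133/27) = 10 + 27/133 = 1357/133

1357/133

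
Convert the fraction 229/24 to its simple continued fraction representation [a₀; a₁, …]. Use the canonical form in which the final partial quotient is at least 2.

[9; 1, 1, 5, 2]

Apply division with remainder until the remainder is 0:
229 ÷ 24 → quotient 9, remainder 13
24 ÷ 13 → quotient 1, remainder 11
13 ÷ 11 → quotient 1, remainder 2
11 ÷ 2 → quotient 5, remainder 1
2 ÷ 1 → quotient 2, remainder 0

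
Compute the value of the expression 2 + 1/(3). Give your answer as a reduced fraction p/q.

Starting at the tail and folding back:
Start with 3.
2 + 1/(3/1) = 2 + 1/3 = 7/3

7/3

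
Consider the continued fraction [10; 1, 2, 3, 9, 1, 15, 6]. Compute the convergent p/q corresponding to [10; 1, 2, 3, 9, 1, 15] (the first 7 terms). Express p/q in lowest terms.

Build up convergents one term at a time:
a_0 = 10: 10/1
a_1 = 1: 11/1
a_2 = 2: 32/3
a_3 = 3: 107/10
a_4 = 9: 995/93
a_5 = 1: 1102/103
a_6 = 15: 17525/1638

17525/1638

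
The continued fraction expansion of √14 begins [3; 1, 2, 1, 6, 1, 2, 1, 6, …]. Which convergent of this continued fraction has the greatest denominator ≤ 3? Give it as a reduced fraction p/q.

11/3

List convergents until the denominator exceeds the bound:
a_0 = 3: 3/1  (≤ bound)
a_1 = 1: 4/1  (≤ bound)
a_2 = 2: 11/3  (≤ bound)
a_3 = 1: 15/4  (> 3, stop)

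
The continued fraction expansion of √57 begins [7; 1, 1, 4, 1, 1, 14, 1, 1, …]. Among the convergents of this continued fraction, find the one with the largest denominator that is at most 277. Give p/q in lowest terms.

a_0 = 7: 7/1  (≤ bound)
a_1 = 1: 8/1  (≤ bound)
a_2 = 1: 15/2  (≤ bound)
a_3 = 4: 68/9  (≤ bound)
a_4 = 1: 83/11  (≤ bound)
a_5 = 1: 151/20  (≤ bound)
a_6 = 14: 2197/291  (> 277, stop)

151/20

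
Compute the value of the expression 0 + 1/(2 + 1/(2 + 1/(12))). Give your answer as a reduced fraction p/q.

Use the convergent recurrence hₖ = aₖ·hₖ₋₁ + hₖ₋₂ (and likewise for the denominators kₖ):
a_0 = 0: 0/1
a_1 = 2: 1/2
a_2 = 2: 2/5
a_3 = 12: 25/62

25/62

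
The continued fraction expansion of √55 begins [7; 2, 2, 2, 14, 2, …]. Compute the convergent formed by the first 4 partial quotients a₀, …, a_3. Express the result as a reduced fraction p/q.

89/12

Use the convergent recurrence hₖ = aₖ·hₖ₋₁ + hₖ₋₂ (and likewise for the denominators kₖ):
a_0 = 7: 7/1
a_1 = 2: 15/2
a_2 = 2: 37/5
a_3 = 2: 89/12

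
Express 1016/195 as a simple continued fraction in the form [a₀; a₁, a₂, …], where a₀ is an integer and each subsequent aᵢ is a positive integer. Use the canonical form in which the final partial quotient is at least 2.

[5; 4, 1, 3, 10]

⌊1016/195⌋ = 5, remainder 41
⌊195/41⌋ = 4, remainder 31
⌊41/31⌋ = 1, remainder 10
⌊31/10⌋ = 3, remainder 1
⌊10/1⌋ = 10, remainder 0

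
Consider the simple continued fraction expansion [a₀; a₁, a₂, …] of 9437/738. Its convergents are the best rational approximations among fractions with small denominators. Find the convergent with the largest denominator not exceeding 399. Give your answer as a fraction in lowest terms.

a_0 = 12: 12/1  (≤ bound)
a_1 = 1: 13/1  (≤ bound)
a_2 = 3: 51/4  (≤ bound)
a_3 = 1: 64/5  (≤ bound)
a_4 = 2: 179/14  (≤ bound)
a_5 = 2: 422/33  (≤ bound)
a_6 = 1: 601/47  (≤ bound)
a_7 = 15: 9437/738  (> 399, stop)

601/47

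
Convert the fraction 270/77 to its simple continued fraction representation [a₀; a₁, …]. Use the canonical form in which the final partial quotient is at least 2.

[3; 1, 1, 38]

Repeatedly divide and take the remainder:
270 ÷ 77 → quotient 3, remainder 39
77 ÷ 39 → quotient 1, remainder 38
39 ÷ 38 → quotient 1, remainder 1
38 ÷ 1 → quotient 38, remainder 0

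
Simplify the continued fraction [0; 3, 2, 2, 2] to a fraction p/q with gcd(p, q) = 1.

Start with 2.
2 + 1/(2/1) = 2 + 1/2 = 5/2
2 + 1/(5/2) = 2 + 2/5 = 12/5
3 + 1/(12/5) = 3 + 5/12 = 41/12
0 + 1/(41/12) = 0 + 12/41 = 12/41

12/41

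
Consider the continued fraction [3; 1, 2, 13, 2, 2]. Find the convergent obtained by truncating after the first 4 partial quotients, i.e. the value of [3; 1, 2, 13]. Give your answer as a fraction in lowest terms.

147/40

Start with 13.
2 + 1/(13/1) = 2 + 1/13 = 27/13
1 + 1/(27/13) = 1 + 13/27 = 40/27
3 + 1/(40/27) = 3 + 27/40 = 147/40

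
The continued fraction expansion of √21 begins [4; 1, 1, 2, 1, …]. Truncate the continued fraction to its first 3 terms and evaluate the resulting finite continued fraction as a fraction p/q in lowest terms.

9/2

a_0 = 4: 4/1
a_1 = 1: 5/1
a_2 = 1: 9/2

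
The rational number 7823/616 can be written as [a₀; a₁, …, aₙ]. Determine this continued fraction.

Repeatedly divide and take the remainder:
7823 ÷ 616 → quotient 12, remainder 431
616 ÷ 431 → quotient 1, remainder 185
431 ÷ 185 → quotient 2, remainder 61
185 ÷ 61 → quotient 3, remainder 2
61 ÷ 2 → quotient 30, remainder 1
2 ÷ 1 → quotient 2, remainder 0

[12; 1, 2, 3, 30, 2]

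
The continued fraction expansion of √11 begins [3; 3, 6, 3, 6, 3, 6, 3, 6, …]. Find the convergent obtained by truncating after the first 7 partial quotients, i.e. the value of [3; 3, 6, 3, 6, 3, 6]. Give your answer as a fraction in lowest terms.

a_0 = 3: 3/1
a_1 = 3: 10/3
a_2 = 6: 63/19
a_3 = 3: 199/60
a_4 = 6: 1257/379
a_5 = 3: 3970/1197
a_6 = 6: 25077/7561

25077/7561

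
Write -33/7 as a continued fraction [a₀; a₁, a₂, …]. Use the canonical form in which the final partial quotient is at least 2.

-33 = -5·7 + 2, so a_0 = -5
7 = 3·2 + 1, so a_1 = 3
2 = 2·1 + 0, so a_2 = 2

[-5; 3, 2]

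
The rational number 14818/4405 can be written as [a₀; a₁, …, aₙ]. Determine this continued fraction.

[3; 2, 1, 2, 1, 30, 13]

14818 = 3·4405 + 1603, so a_0 = 3
4405 = 2·1603 + 1199, so a_1 = 2
1603 = 1·1199 + 404, so a_2 = 1
1199 = 2·404 + 391, so a_3 = 2
404 = 1·391 + 13, so a_4 = 1
391 = 30·13 + 1, so a_5 = 30
13 = 13·1 + 0, so a_6 = 13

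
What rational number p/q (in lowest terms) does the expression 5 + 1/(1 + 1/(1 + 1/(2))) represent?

a_0 = 5: 5/1
a_1 = 1: 6/1
a_2 = 1: 11/2
a_3 = 2: 28/5

28/5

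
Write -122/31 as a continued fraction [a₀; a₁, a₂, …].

Repeatedly divide and take the remainder:
-122 ÷ 31 → quotient -4, remainder 2
31 ÷ 2 → quotient 15, remainder 1
2 ÷ 1 → quotient 2, remainder 0

[-4; 15, 2]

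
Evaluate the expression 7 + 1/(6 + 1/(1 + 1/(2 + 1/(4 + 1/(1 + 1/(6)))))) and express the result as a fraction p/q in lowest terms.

Start with 6.
1 + 1/(6/1) = 1 + 1/6 = 7/6
4 + 1/(7/6) = 4 + 6/7 = 34/7
2 + 1/(34/7) = 2 + 7/34 = 75/34
1 + 1/(75/34) = 1 + 34/75 = 109/75
6 + 1/(109/75) = 6 + 75/109 = 729/109
7 + 1/(729/109) = 7 + 109/729 = 5212/729

5212/729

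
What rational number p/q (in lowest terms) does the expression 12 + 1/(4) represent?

49/4

Compute successive convergents:
a_0 = 12: 12/1
a_1 = 4: 49/4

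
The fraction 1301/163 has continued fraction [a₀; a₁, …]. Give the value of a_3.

Apply division with remainder until the remainder is 0:
1301 = 7·163 + 160, so a_0 = 7
163 = 1·160 + 3, so a_1 = 1
160 = 53·3 + 1, so a_2 = 53
3 = 3·1 + 0, so a_3 = 3

3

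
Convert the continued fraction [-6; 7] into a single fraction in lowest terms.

-41/7

Build up convergents one term at a time:
a_0 = -6: -6/1
a_1 = 7: -41/7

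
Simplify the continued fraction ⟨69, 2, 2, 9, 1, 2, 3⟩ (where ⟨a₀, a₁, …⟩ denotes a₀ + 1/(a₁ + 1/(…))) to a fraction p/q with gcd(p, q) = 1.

35049/505

Work from the innermost term outward:
Start with 3.
2 + 1/(3/1) = 2 + 1/3 = 7/3
1 + 1/(7/3) = 1 + 3/7 = 10/7
9 + 1/(10/7) = 9 + 7/10 = 97/10
2 + 1/(97/10) = 2 + 10/97 = 204/97
2 + 1/(204/97) = 2 + 97/204 = 505/204
69 + 1/(505/204) = 69 + 204/505 = 35049/505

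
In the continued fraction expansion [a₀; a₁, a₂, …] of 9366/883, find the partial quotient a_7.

Run the Euclidean algorithm, recording each quotient:
⌊9366/883⌋ = 10, remainder 536
⌊883/536⌋ = 1, remainder 347
⌊536/347⌋ = 1, remainder 189
⌊347/189⌋ = 1, remainder 158
⌊189/158⌋ = 1, remainder 31
⌊158/31⌋ = 5, remainder 3
⌊31/3⌋ = 10, remainder 1
⌊3/1⌋ = 3, remainder 0

3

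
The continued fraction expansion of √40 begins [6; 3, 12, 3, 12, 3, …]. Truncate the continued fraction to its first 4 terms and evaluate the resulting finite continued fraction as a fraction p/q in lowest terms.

721/114

Work from the innermost term outward:
Start with 3.
12 + 1/(3/1) = 12 + 1/3 = 37/3
3 + 1/(37/3) = 3 + 3/37 = 114/37
6 + 1/(114/37) = 6 + 37/114 = 721/114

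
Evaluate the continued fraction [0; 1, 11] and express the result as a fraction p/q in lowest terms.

a_0 = 0: 0/1
a_1 = 1: 1/1
a_2 = 11: 11/12

11/12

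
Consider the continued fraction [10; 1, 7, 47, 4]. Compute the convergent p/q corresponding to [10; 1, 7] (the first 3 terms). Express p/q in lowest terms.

a_0 = 10: 10/1
a_1 = 1: 11/1
a_2 = 7: 87/8

87/8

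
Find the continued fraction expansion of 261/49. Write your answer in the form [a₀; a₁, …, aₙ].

Repeatedly divide and take the remainder:
⌊261/49⌋ = 5, remainder 16
⌊49/16⌋ = 3, remainder 1
⌊16/1⌋ = 16, remainder 0

[5; 3, 16]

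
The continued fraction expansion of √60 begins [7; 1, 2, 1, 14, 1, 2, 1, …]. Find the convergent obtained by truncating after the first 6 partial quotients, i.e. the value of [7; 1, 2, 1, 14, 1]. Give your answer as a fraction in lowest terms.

488/63

Compute successive convergents:
a_0 = 7: 7/1
a_1 = 1: 8/1
a_2 = 2: 23/3
a_3 = 1: 31/4
a_4 = 14: 457/59
a_5 = 1: 488/63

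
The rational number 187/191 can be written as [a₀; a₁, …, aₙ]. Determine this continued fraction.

Apply division with remainder until the remainder is 0:
187 ÷ 191 → quotient 0, remainder 187
191 ÷ 187 → quotient 1, remainder 4
187 ÷ 4 → quotient 46, remainder 3
4 ÷ 3 → quotient 1, remainder 1
3 ÷ 1 → quotient 3, remainder 0

[0; 1, 46, 1, 3]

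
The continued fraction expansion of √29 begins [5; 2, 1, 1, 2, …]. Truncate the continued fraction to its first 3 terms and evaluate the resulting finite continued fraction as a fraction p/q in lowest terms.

16/3

a_0 = 5: 5/1
a_1 = 2: 11/2
a_2 = 1: 16/3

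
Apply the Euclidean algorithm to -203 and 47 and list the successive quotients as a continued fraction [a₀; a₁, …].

Run the Euclidean algorithm, recording each quotient:
⌊-203/47⌋ = -5, remainder 32
⌊47/32⌋ = 1, remainder 15
⌊32/15⌋ = 2, remainder 2
⌊15/2⌋ = 7, remainder 1
⌊2/1⌋ = 2, remainder 0

[-5; 1, 2, 7, 2]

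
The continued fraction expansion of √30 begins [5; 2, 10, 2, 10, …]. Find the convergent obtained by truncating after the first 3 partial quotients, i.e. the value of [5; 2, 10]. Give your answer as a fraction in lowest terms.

115/21

Work from the innermost term outward:
Start with 10.
2 + 1/(10/1) = 2 + 1/10 = 21/10
5 + 1/(21/10) = 5 + 10/21 = 115/21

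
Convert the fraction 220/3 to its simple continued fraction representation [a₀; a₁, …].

[73; 3]

220 = 73·3 + 1, so a_0 = 73
3 = 3·1 + 0, so a_1 = 3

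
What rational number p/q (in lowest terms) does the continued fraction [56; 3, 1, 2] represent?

619/11

a_0 = 56: 56/1
a_1 = 3: 169/3
a_2 = 1: 225/4
a_3 = 2: 619/11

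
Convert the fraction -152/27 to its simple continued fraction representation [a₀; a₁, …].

[-6; 2, 1, 2, 3]

Repeatedly divide and take the remainder:
-152 ÷ 27 → quotient -6, remainder 10
27 ÷ 10 → quotient 2, remainder 7
10 ÷ 7 → quotient 1, remainder 3
7 ÷ 3 → quotient 2, remainder 1
3 ÷ 1 → quotient 3, remainder 0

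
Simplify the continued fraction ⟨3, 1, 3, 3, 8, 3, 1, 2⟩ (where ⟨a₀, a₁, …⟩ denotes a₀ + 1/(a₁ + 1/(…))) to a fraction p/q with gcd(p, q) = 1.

4624/1227

a_0 = 3: 3/1
a_1 = 1: 4/1
a_2 = 3: 15/4
a_3 = 3: 49/13
a_4 = 8: 407/108
a_5 = 3: 1270/337
a_6 = 1: 1677/445
a_7 = 2: 4624/1227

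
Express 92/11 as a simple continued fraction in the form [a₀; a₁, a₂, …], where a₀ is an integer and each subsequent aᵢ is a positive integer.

92 = 8·11 + 4, so a_0 = 8
11 = 2·4 + 3, so a_1 = 2
4 = 1·3 + 1, so a_2 = 1
3 = 3·1 + 0, so a_3 = 3

[8; 2, 1, 3]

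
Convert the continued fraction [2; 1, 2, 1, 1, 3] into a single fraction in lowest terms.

a_0 = 2: 2/1
a_1 = 1: 3/1
a_2 = 2: 8/3
a_3 = 1: 11/4
a_4 = 1: 19/7
a_5 = 3: 68/25

68/25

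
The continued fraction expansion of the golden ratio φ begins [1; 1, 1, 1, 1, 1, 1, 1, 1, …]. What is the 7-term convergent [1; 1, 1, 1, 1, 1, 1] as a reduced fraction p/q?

Work from the innermost term outward:
Start with 1.
1 + 1/(1/1) = 1 + 1/1 = 2/1
1 + 1/(2/1) = 1 + 1/2 = 3/2
1 + 1/(3/2) = 1 + 2/3 = 5/3
1 + 1/(5/3) = 1 + 3/5 = 8/5
1 + 1/(8/5) = 1 + 5/8 = 13/8
1 + 1/(13/8) = 1 + 8/13 = 21/13

21/13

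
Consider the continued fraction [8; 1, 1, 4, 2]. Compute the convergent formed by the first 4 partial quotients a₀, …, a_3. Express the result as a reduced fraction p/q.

Compute successive convergents:
a_0 = 8: 8/1
a_1 = 1: 9/1
a_2 = 1: 17/2
a_3 = 4: 77/9

77/9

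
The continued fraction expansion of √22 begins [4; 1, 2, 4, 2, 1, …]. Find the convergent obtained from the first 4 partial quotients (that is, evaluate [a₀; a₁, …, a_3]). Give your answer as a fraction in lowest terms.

61/13

Start with 4.
2 + 1/(4/1) = 2 + 1/4 = 9/4
1 + 1/(9/4) = 1 + 4/9 = 13/9
4 + 1/(13/9) = 4 + 9/13 = 61/13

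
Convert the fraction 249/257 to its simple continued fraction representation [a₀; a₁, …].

[0; 1, 31, 8]

249 = 0·257 + 249, so a_0 = 0
257 = 1·249 + 8, so a_1 = 1
249 = 31·8 + 1, so a_2 = 31
8 = 8·1 + 0, so a_3 = 8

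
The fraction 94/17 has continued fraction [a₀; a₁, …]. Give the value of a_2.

⌊94/17⌋ = 5, remainder 9
⌊17/9⌋ = 1, remainder 8
⌊9/8⌋ = 1, remainder 1

1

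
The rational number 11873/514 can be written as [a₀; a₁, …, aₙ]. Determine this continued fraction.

[23; 10, 12, 1, 3]

Run the Euclidean algorithm, recording each quotient:
11873 ÷ 514 → quotient 23, remainder 51
514 ÷ 51 → quotient 10, remainder 4
51 ÷ 4 → quotient 12, remainder 3
4 ÷ 3 → quotient 1, remainder 1
3 ÷ 1 → quotient 3, remainder 0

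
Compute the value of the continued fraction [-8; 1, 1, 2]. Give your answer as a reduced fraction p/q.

-37/5

a_0 = -8: -8/1
a_1 = 1: -7/1
a_2 = 1: -15/2
a_3 = 2: -37/5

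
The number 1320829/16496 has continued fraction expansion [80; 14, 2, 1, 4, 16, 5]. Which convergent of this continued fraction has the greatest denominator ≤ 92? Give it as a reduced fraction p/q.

List convergents until the denominator exceeds the bound:
a_0 = 80: 80/1  (≤ bound)
a_1 = 14: 1121/14  (≤ bound)
a_2 = 2: 2322/29  (≤ bound)
a_3 = 1: 3443/43  (≤ bound)
a_4 = 4: 16094/201  (> 92, stop)

3443/43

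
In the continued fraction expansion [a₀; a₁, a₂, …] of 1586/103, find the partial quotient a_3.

1

1586 = 15·103 + 41, so a_0 = 15
103 = 2·41 + 21, so a_1 = 2
41 = 1·21 + 20, so a_2 = 1
21 = 1·20 + 1, so a_3 = 1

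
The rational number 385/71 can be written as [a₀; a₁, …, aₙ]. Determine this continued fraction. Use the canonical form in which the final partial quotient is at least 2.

[5; 2, 2, 1, 2, 1, 2]

Apply division with remainder until the remainder is 0:
385 ÷ 71 → quotient 5, remainder 30
71 ÷ 30 → quotient 2, remainder 11
30 ÷ 11 → quotient 2, remainder 8
11 ÷ 8 → quotient 1, remainder 3
8 ÷ 3 → quotient 2, remainder 2
3 ÷ 2 → quotient 1, remainder 1
2 ÷ 1 → quotient 2, remainder 0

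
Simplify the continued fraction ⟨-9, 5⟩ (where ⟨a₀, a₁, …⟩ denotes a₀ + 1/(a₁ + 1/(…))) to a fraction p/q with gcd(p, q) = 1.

-44/5

Start with 5.
-9 + 1/(5/1) = -9 + 1/5 = -44/5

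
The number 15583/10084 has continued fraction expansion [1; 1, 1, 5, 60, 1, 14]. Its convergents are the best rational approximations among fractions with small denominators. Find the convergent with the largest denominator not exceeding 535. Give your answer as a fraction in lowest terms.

17/11

List convergents until the denominator exceeds the bound:
a_0 = 1: 1/1  (≤ bound)
a_1 = 1: 2/1  (≤ bound)
a_2 = 1: 3/2  (≤ bound)
a_3 = 5: 17/11  (≤ bound)
a_4 = 60: 1023/662  (> 535, stop)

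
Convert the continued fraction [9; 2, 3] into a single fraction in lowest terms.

66/7

Start with 3.
2 + 1/(3/1) = 2 + 1/3 = 7/3
9 + 1/(7/3) = 9 + 3/7 = 66/7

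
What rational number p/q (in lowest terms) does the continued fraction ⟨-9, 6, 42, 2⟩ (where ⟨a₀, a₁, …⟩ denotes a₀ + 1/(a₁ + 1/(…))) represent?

a_0 = -9: -9/1
a_1 = 6: -53/6
a_2 = 42: -2235/253
a_3 = 2: -4523/512

-4523/512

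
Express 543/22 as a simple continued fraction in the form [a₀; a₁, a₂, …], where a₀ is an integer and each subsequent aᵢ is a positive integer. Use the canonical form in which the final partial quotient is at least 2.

Repeatedly divide and take the remainder:
543 = 24·22 + 15, so a_0 = 24
22 = 1·15 + 7, so a_1 = 1
15 = 2·7 + 1, so a_2 = 2
7 = 7·1 + 0, so a_3 = 7

[24; 1, 2, 7]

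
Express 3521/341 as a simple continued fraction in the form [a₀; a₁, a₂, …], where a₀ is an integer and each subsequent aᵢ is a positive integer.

[10; 3, 13, 1, 7]

3521 = 10·341 + 111, so a_0 = 10
341 = 3·111 + 8, so a_1 = 3
111 = 13·8 + 7, so a_2 = 13
8 = 1·7 + 1, so a_3 = 1
7 = 7·1 + 0, so a_4 = 7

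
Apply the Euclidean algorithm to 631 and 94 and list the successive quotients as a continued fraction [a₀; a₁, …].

[6; 1, 2, 2, 13]

⌊631/94⌋ = 6, remainder 67
⌊94/67⌋ = 1, remainder 27
⌊67/27⌋ = 2, remainder 13
⌊27/13⌋ = 2, remainder 1
⌊13/1⌋ = 13, remainder 0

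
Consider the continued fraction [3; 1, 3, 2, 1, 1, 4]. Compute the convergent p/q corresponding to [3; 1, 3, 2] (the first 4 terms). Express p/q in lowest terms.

34/9

a_0 = 3: 3/1
a_1 = 1: 4/1
a_2 = 3: 15/4
a_3 = 2: 34/9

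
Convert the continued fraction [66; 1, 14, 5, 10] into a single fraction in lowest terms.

Start with 10.
5 + 1/(10/1) = 5 + 1/10 = 51/10
14 + 1/(51/10) = 14 + 10/51 = 724/51
1 + 1/(724/51) = 1 + 51/724 = 775/724
66 + 1/(775/724) = 66 + 724/775 = 51874/775

51874/775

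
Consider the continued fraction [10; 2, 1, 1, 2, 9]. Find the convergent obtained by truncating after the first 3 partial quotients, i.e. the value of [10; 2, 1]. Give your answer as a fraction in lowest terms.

Compute successive convergents:
a_0 = 10: 10/1
a_1 = 2: 21/2
a_2 = 1: 31/3

31/3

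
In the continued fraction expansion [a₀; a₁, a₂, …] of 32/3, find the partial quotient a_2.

2

Repeatedly divide and take the remainder:
⌊32/3⌋ = 10, remainder 2
⌊3/2⌋ = 1, remainder 1
⌊2/1⌋ = 2, remainder 0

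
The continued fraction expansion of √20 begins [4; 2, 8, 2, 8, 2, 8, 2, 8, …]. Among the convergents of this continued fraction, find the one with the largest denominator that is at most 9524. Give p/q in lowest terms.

24476/5473

List convergents until the denominator exceeds the bound:
a_0 = 4: 4/1  (≤ bound)
a_1 = 2: 9/2  (≤ bound)
a_2 = 8: 76/17  (≤ bound)
a_3 = 2: 161/36  (≤ bound)
a_4 = 8: 1364/305  (≤ bound)
a_5 = 2: 2889/646  (≤ bound)
a_6 = 8: 24476/5473  (≤ bound)
a_7 = 2: 51841/11592  (> 9524, stop)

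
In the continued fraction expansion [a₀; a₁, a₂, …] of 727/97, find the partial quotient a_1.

⌊727/97⌋ = 7, remainder 48
⌊97/48⌋ = 2, remainder 1

2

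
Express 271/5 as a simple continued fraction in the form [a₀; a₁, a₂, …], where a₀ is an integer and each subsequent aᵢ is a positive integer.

271 ÷ 5 → quotient 54, remainder 1
5 ÷ 1 → quotient 5, remainder 0

[54; 5]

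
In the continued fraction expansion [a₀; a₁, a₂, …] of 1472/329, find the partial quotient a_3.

5

⌊1472/329⌋ = 4, remainder 156
⌊329/156⌋ = 2, remainder 17
⌊156/17⌋ = 9, remainder 3
⌊17/3⌋ = 5, remainder 2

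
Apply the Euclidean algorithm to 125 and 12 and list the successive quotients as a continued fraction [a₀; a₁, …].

125 ÷ 12 → quotient 10, remainder 5
12 ÷ 5 → quotient 2, remainder 2
5 ÷ 2 → quotient 2, remainder 1
2 ÷ 1 → quotient 2, remainder 0

[10; 2, 2, 2]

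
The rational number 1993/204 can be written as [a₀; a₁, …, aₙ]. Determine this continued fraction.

Run the Euclidean algorithm, recording each quotient:
⌊1993/204⌋ = 9, remainder 157
⌊204/157⌋ = 1, remainder 47
⌊157/47⌋ = 3, remainder 16
⌊47/16⌋ = 2, remainder 15
⌊16/15⌋ = 1, remainder 1
⌊15/1⌋ = 15, remainder 0

[9; 1, 3, 2, 1, 15]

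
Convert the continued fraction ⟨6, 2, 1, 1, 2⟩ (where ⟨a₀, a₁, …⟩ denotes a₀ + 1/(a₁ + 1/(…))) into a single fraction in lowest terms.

a_0 = 6: 6/1
a_1 = 2: 13/2
a_2 = 1: 19/3
a_3 = 1: 32/5
a_4 = 2: 83/13

83/13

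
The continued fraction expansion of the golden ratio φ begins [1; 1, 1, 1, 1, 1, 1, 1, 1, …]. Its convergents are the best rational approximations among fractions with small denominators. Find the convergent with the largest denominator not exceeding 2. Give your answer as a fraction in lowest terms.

a_0 = 1: 1/1  (≤ bound)
a_1 = 1: 2/1  (≤ bound)
a_2 = 1: 3/2  (≤ bound)
a_3 = 1: 5/3  (> 2, stop)

3/2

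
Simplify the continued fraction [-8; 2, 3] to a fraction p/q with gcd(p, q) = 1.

-53/7

Start with 3.
2 + 1/(3/1) = 2 + 1/3 = 7/3
-8 + 1/(7/3) = -8 + 3/7 = -53/7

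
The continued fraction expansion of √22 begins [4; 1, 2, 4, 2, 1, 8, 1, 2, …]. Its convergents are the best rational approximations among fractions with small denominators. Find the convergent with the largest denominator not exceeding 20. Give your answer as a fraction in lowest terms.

61/13

List convergents until the denominator exceeds the bound:
a_0 = 4: 4/1  (≤ bound)
a_1 = 1: 5/1  (≤ bound)
a_2 = 2: 14/3  (≤ bound)
a_3 = 4: 61/13  (≤ bound)
a_4 = 2: 136/29  (> 20, stop)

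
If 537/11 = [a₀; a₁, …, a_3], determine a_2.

4

Repeatedly divide and take the remainder:
537 = 48·11 + 9, so a_0 = 48
11 = 1·9 + 2, so a_1 = 1
9 = 4·2 + 1, so a_2 = 4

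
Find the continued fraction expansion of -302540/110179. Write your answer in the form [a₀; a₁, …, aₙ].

Repeatedly divide and take the remainder:
-302540 ÷ 110179 → quotient -3, remainder 27997
110179 ÷ 27997 → quotient 3, remainder 26188
27997 ÷ 26188 → quotient 1, remainder 1809
26188 ÷ 1809 → quotient 14, remainder 862
1809 ÷ 862 → quotient 2, remainder 85
862 ÷ 85 → quotient 10, remainder 12
85 ÷ 12 → quotient 7, remainder 1
12 ÷ 1 → quotient 12, remainder 0

[-3; 3, 1, 14, 2, 10, 7, 12]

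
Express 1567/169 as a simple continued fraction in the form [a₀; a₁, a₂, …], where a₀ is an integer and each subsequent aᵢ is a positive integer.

[9; 3, 1, 2, 15]

Repeatedly divide and take the remainder:
1567 ÷ 169 → quotient 9, remainder 46
169 ÷ 46 → quotient 3, remainder 31
46 ÷ 31 → quotient 1, remainder 15
31 ÷ 15 → quotient 2, remainder 1
15 ÷ 1 → quotient 15, remainder 0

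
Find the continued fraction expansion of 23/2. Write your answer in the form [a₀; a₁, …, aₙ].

[11; 2]

Repeatedly divide and take the remainder:
⌊23/2⌋ = 11, remainder 1
⌊2/1⌋ = 2, remainder 0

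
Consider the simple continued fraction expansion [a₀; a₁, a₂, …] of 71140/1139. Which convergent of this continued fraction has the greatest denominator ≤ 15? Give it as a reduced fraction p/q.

a_0 = 62: 62/1  (≤ bound)
a_1 = 2: 125/2  (≤ bound)
a_2 = 5: 687/11  (≤ bound)
a_3 = 2: 1499/24  (> 15, stop)

687/11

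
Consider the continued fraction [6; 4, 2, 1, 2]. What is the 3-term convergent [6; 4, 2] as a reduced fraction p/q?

56/9

Build up convergents one term at a time:
a_0 = 6: 6/1
a_1 = 4: 25/4
a_2 = 2: 56/9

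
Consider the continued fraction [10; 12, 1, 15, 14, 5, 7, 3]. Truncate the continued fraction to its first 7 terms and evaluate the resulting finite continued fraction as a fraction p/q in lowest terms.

1070662/106245

Compute successive convergents:
a_0 = 10: 10/1
a_1 = 12: 121/12
a_2 = 1: 131/13
a_3 = 15: 2086/207
a_4 = 14: 29335/2911
a_5 = 5: 148761/14762
a_6 = 7: 1070662/106245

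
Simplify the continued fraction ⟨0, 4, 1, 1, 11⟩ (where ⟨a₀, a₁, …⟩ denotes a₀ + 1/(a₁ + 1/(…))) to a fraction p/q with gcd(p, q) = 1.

a_0 = 0: 0/1
a_1 = 4: 1/4
a_2 = 1: 1/5
a_3 = 1: 2/9
a_4 = 11: 23/104

23/104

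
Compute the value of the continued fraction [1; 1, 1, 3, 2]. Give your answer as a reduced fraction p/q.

Start with 2.
3 + 1/(2/1) = 3 + 1/2 = 7/2
1 + 1/(7/2) = 1 + 2/7 = 9/7
1 + 1/(9/7) = 1 + 7/9 = 16/9
1 + 1/(16/9) = 1 + 9/16 = 25/16

25/16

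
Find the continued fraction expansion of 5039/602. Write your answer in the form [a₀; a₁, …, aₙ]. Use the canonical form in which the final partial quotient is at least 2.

[8; 2, 1, 2, 3, 22]

5039 ÷ 602 → quotient 8, remainder 223
602 ÷ 223 → quotient 2, remainder 156
223 ÷ 156 → quotient 1, remainder 67
156 ÷ 67 → quotient 2, remainder 22
67 ÷ 22 → quotient 3, remainder 1
22 ÷ 1 → quotient 22, remainder 0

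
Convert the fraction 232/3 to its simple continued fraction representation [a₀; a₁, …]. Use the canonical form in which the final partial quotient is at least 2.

⌊232/3⌋ = 77, remainder 1
⌊3/1⌋ = 3, remainder 0

[77; 3]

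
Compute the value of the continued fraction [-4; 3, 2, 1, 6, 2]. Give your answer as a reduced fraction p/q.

-533/144

Use the convergent recurrence hₖ = aₖ·hₖ₋₁ + hₖ₋₂ (and likewise for the denominators kₖ):
a_0 = -4: -4/1
a_1 = 3: -11/3
a_2 = 2: -26/7
a_3 = 1: -37/10
a_4 = 6: -248/67
a_5 = 2: -533/144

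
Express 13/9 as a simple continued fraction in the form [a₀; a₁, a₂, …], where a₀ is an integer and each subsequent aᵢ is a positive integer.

[1; 2, 4]

Repeatedly divide and take the remainder:
13 = 1·9 + 4, so a_0 = 1
9 = 2·4 + 1, so a_1 = 2
4 = 4·1 + 0, so a_2 = 4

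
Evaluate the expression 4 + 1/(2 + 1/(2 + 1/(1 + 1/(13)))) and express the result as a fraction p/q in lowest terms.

Start with 13.
1 + 1/(13/1) = 1 + 1/13 = 14/13
2 + 1/(14/13) = 2 + 13/14 = 41/14
2 + 1/(41/14) = 2 + 14/41 = 96/41
4 + 1/(96/41) = 4 + 41/96 = 425/96

425/96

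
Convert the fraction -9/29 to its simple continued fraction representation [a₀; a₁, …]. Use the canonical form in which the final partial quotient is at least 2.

Run the Euclidean algorithm, recording each quotient:
-9 ÷ 29 → quotient -1, remainder 20
29 ÷ 20 → quotient 1, remainder 9
20 ÷ 9 → quotient 2, remainder 2
9 ÷ 2 → quotient 4, remainder 1
2 ÷ 1 → quotient 2, remainder 0

[-1; 1, 2, 4, 2]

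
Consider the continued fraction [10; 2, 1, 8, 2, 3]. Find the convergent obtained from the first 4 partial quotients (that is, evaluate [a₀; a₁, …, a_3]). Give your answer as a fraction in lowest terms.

269/26

Compute successive convergents:
a_0 = 10: 10/1
a_1 = 2: 21/2
a_2 = 1: 31/3
a_3 = 8: 269/26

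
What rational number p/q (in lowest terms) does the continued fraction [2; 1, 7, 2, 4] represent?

a_0 = 2: 2/1
a_1 = 1: 3/1
a_2 = 7: 23/8
a_3 = 2: 49/17
a_4 = 4: 219/76

219/76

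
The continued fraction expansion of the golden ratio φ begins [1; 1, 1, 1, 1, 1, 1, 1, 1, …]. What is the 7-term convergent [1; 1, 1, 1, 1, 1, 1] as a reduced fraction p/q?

21/13

a_0 = 1: 1/1
a_1 = 1: 2/1
a_2 = 1: 3/2
a_3 = 1: 5/3
a_4 = 1: 8/5
a_5 = 1: 13/8
a_6 = 1: 21/13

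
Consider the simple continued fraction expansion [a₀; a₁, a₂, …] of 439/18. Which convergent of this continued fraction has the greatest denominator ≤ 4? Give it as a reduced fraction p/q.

73/3

a_0 = 24: 24/1  (≤ bound)
a_1 = 2: 49/2  (≤ bound)
a_2 = 1: 73/3  (≤ bound)
a_3 = 1: 122/5  (> 4, stop)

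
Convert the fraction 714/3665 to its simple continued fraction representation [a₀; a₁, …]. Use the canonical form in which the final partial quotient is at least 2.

⌊714/3665⌋ = 0, remainder 714
⌊3665/714⌋ = 5, remainder 95
⌊714/95⌋ = 7, remainder 49
⌊95/49⌋ = 1, remainder 46
⌊49/46⌋ = 1, remainder 3
⌊46/3⌋ = 15, remainder 1
⌊3/1⌋ = 3, remainder 0

[0; 5, 7, 1, 1, 15, 3]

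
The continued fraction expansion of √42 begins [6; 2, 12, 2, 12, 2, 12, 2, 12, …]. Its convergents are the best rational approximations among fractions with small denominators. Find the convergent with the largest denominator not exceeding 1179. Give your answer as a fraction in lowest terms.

List convergents until the denominator exceeds the bound:
a_0 = 6: 6/1  (≤ bound)
a_1 = 2: 13/2  (≤ bound)
a_2 = 12: 162/25  (≤ bound)
a_3 = 2: 337/52  (≤ bound)
a_4 = 12: 4206/649  (≤ bound)
a_5 = 2: 8749/1350  (> 1179, stop)

4206/649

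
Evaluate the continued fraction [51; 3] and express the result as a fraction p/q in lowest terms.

Start with 3.
51 + 1/(3/1) = 51 + 1/3 = 154/3

154/3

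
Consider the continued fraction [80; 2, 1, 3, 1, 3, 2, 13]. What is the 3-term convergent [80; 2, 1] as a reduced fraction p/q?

Build up convergents one term at a time:
a_0 = 80: 80/1
a_1 = 2: 161/2
a_2 = 1: 241/3

241/3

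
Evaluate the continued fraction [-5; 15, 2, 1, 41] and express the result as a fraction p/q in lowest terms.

-9460/1917

Start with 41.
1 + 1/(41/1) = 1 + 1/41 = 42/41
2 + 1/(42/41) = 2 + 41/42 = 125/42
15 + 1/(125/42) = 15 + 42/125 = 1917/125
-5 + 1/(1917/125) = -5 + 125/1917 = -9460/1917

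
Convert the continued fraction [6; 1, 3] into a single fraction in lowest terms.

27/4

Compute successive convergents:
a_0 = 6: 6/1
a_1 = 1: 7/1
a_2 = 3: 27/4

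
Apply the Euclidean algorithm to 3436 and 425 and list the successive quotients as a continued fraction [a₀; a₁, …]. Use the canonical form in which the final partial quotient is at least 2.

3436 ÷ 425 → quotient 8, remainder 36
425 ÷ 36 → quotient 11, remainder 29
36 ÷ 29 → quotient 1, remainder 7
29 ÷ 7 → quotient 4, remainder 1
7 ÷ 1 → quotient 7, remainder 0

[8; 11, 1, 4, 7]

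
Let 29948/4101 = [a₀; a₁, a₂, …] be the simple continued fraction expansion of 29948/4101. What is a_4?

1

29948 = 7·4101 + 1241, so a_0 = 7
4101 = 3·1241 + 378, so a_1 = 3
1241 = 3·378 + 107, so a_2 = 3
378 = 3·107 + 57, so a_3 = 3
107 = 1·57 + 50, so a_4 = 1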